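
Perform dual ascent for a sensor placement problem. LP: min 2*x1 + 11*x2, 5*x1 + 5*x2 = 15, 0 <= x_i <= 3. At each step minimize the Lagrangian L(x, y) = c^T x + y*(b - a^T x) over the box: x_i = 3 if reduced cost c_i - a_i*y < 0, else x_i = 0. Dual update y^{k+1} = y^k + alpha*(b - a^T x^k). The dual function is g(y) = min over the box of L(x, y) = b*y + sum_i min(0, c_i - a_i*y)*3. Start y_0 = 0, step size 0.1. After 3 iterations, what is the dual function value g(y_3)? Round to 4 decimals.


Dual ascent for LP: min 2*x1 + 11*x2, 5*x1 + 5*x2 = 15, 0 <= x_i <= 3
Step 1: y^k = 0.0, reduced costs: (2.0, 11.0)
  x^k = (0.0, 0.0), subgradient = b - a^T x = 15.0
  y^{k+1} = 0.0 + 0.1*15.0 = 1.5
Step 2: y^k = 1.5, reduced costs: (-5.5, 3.5)
  x^k = (3.0, 0.0), subgradient = b - a^T x = 0.0
  y^{k+1} = 1.5 + 0.1*0.0 = 1.5
Step 3: y^k = 1.5, reduced costs: (-5.5, 3.5)
  x^k = (3.0, 0.0), subgradient = b - a^T x = 0.0
  y^{k+1} = 1.5 + 0.1*0.0 = 1.5
Dual objective at y_3 = 1.5: reduced costs (-5.5, 3.5), box minimizer x = (3.0, 0.0)
g(y_3) = b*y + (c1 - a1*y)*x1 + (c2 - a2*y)*x2 = 15*1.5 + (-5.5)*3.0 + 3.5*0.0 = 22.5 - 16.5 + 0.0 = 6.0


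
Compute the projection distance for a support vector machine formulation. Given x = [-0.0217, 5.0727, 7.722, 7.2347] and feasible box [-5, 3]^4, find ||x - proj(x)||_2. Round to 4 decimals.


Project each component onto [-5, 3].
clip(-0.0217) = -0.0217, clip(5.0727) = 3.0, clip(7.722) = 3.0, clip(7.2347) = 3.0
Projection = [-0.0217, 3.0, 3.0, 3.0]
Squared diffs: [0.0, 4.2961, 22.2973, 17.9327]
Distance = sqrt(44.5261) = 6.6728


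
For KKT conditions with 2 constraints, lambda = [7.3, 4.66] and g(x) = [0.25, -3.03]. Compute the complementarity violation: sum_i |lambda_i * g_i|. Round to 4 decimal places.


KKT complementary slackness check:
lambda_1 * g_1 = 7.3 * 0.25 = 1.825
lambda_2 * g_2 = 4.66 * -3.03 = -14.1198
Total violation = 1.825 + 14.1198 = 15.9448


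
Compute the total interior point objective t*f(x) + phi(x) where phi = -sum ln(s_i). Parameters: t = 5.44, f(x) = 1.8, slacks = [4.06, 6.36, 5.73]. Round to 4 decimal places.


Step 1: Compute log-barrier.
ln values: [1.4012, 1.85, 1.7457]
phi = -(1.4012 + 1.85 + 1.7457) = -4.9969
Step 2: Compute augmented objective.
t*f(x) = 5.44*1.8 = 9.792
Total = 9.792 - 4.9969 = 4.7951


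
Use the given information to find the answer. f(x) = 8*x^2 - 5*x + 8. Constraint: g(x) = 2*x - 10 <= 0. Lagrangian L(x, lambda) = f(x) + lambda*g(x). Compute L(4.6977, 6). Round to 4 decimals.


Step 1: Evaluate f(x).
f(4.6977) = 8*4.6977^2 - 5*4.6977 + 8 = 161.0586
Step 2: Evaluate g(x).
g(4.6977) = 2*4.6977 - 10 = -0.6046
Step 3: Compute Lagrangian.
L = 161.0586 + 6*-0.6046 = 157.431


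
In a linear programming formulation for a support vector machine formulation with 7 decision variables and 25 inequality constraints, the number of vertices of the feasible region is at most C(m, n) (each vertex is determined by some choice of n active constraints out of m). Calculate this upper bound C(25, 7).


Each vertex corresponds to some choice of n active constraints out of m, so the number of vertices is at most C(m, n) = m! / (n!(m-n)!).
m = 25, n = 7
Numerator: 25 * 24 * 23 * 22 * 21 * 20 * 19
Denominator: 7! = 5040
C(25, 7) = 480700


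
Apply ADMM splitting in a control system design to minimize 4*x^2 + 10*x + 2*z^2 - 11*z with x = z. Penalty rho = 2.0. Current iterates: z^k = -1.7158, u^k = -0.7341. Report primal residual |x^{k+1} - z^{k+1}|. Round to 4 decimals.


ADMM iteration with rho = 2.0, z^k = -1.7158, u^k = -0.7341
Step 1: x-update.
Minimize 4*x^2 + 10*x + (2.0/2)*(x + 1.7158 - 0.7341)^2
FOC: (2*4 + 2.0)*x = -10 + 2.0*(-1.7158 + 0.7341)
x^{k+1} = -1.1963
Step 2: z-update.
Minimize 2*z^2 - 11*z + (2.0/2)*(-1.1963 - z - 0.7341)^2
FOC: (2*2 + 2.0)*z = 11 + 2.0*(-1.1963 - 0.7341)
z^{k+1} = 1.1899
Step 3: u-update.
u^{k+1} = -0.7341 - 1.1963 - 1.1899 = -3.1203
Step 4: Primal residual = |-1.1963 - 1.1899| = 2.3862


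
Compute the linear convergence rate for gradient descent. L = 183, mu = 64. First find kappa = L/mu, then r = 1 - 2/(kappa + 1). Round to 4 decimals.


Step 1: Compute the condition number.
kappa = L/mu = 183/64 = 2.8594
Step 2: Compute the convergence rate.
r = 1 - 2/(kappa + 1) = 1 - 2*mu/(L + mu) = (L - mu)/(L + mu) = 119/247 = 0.4818


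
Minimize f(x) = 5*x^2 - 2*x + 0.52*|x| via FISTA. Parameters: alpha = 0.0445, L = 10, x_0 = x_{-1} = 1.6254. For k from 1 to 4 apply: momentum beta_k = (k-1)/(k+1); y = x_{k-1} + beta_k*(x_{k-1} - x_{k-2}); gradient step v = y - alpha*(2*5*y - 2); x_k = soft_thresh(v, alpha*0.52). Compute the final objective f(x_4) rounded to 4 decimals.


FISTA on f(x) = 5*x^2 - 2*x + 0.52*|x|
L = 10, alpha = 0.0445
Iteration 1: beta = 0.0, y = 1.6254 + 0.0*(1.6254 - 1.6254) = 1.6254
  grad(y) = 14.254, v = y - alpha*grad = 0.9911
  prox(v) = soft_thresh(0.9911, 0.0231) = 0.968
Iteration 2: beta = 0.3333, y = 0.968 + 0.3333*(0.968 - 1.6254) = 0.7488
  grad(y) = 5.4881, v = y - alpha*grad = 0.5046
  prox(v) = soft_thresh(0.5046, 0.0231) = 0.4814
Iteration 3: beta = 0.5, y = 0.4814 + 0.5*(0.4814 - 0.968) = 0.2382
  grad(y) = 0.382, v = y - alpha*grad = 0.2212
  prox(v) = soft_thresh(0.2212, 0.0231) = 0.1981
Iteration 4: beta = 0.6, y = 0.1981 + 0.6*(0.1981 - 0.4814) = 0.028
  grad(y) = -1.7198, v = y - alpha*grad = 0.1046
  prox(v) = soft_thresh(0.1046, 0.0231) = 0.0814
f(x_4) = 5*0.0814^2 - 2*0.0814 + 0.52*|0.0814| = -0.0874


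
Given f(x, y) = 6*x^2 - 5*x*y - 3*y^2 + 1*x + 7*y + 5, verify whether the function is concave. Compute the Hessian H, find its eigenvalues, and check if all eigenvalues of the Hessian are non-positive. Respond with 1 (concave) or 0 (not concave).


The Hessian of f(x,y) = 6*x^2 - 5*x*y - 3*y^2 + 1*x + 7*y + 5 is:
H = [[12, -5], [-5, -6]]
Trace = 12 - 6 = 6
Determinant = 12*-6 - (-5)^2 = -97
Discriminant = (6)^2 - 4*-97 = 424.0
Eigenvalues: lambda_1 = -7.2956, lambda_2 = 13.2956
The function is not concave.

0


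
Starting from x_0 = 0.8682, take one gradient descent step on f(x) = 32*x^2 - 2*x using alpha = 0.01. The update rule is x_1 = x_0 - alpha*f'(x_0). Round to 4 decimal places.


We compute the gradient at x_0 and apply the update.
f'(x) = 64*x - 2
f'(0.8682) = 64*0.8682 - 2 = 53.5648
x_1 = 0.8682 - 0.01*53.5648 = 0.3326


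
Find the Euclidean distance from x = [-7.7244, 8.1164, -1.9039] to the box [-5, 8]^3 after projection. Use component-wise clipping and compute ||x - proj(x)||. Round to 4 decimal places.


Project each component onto [-5, 8].
clip(-7.7244) = -5.0, clip(8.1164) = 8.0, clip(-1.9039) = -1.9039
Projection = [-5.0, 8.0, -1.9039]
Squared diffs: [7.4224, 0.0135, 0.0]
Distance = sqrt(7.4359) = 2.7269


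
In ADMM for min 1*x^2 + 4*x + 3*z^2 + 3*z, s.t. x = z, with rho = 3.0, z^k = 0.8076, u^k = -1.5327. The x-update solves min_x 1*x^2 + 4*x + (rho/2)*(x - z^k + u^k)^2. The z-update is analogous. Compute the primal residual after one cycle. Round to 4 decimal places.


ADMM iteration with rho = 3.0, z^k = 0.8076, u^k = -1.5327
Step 1: x-update.
Minimize 1*x^2 + 4*x + (3.0/2)*(x - 0.8076 - 1.5327)^2
FOC: (2*1 + 3.0)*x = -4 + 3.0*(0.8076 + 1.5327)
x^{k+1} = 0.6042
Step 2: z-update.
Minimize 3*z^2 + 3*z + (3.0/2)*(0.6042 - z - 1.5327)^2
FOC: (2*3 + 3.0)*z = -3 + 3.0*(0.6042 - 1.5327)
z^{k+1} = -0.6428
Step 3: u-update.
u^{k+1} = -1.5327 + 0.6042 + 0.6428 = -0.2857
Step 4: Primal residual = |0.6042 + 0.6428| = 1.247


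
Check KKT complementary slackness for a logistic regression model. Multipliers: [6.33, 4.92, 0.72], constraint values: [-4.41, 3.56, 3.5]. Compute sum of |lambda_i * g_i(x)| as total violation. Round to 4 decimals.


KKT complementary slackness check:
lambda_1 * g_1 = 6.33 * -4.41 = -27.9153
lambda_2 * g_2 = 4.92 * 3.56 = 17.5152
lambda_3 * g_3 = 0.72 * 3.5 = 2.52
Total violation = 27.9153 + 17.5152 + 2.52 = 47.9505


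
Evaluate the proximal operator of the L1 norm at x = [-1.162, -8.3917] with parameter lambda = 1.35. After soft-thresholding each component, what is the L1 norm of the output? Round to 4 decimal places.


Soft-thresholding with lambda = 1.35:
prox(-1.162) = sign(-1.162)*max(|-1.162| - 1.35, 0) = 0.0
prox(-8.3917) = sign(-8.3917)*max(|-8.3917| - 1.35, 0) = -7.0417
prox(x) = [0.0, -7.0417]
||prox(x)||_1 = 0.0 + 7.0417 = 7.0417


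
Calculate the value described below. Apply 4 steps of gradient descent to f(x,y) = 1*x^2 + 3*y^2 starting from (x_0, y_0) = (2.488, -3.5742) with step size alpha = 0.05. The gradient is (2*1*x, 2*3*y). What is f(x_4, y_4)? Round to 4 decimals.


Gradient descent on f(x,y) = 1*x^2 + 3*y^2.
Starting point: (2.488, -3.5742), alpha = 0.05
Step 1: grad_x = 2*1*2.488 = 4.976, grad_y = 2*3*-3.5742 = -21.4452
  x_1 = 2.488 - 0.05*4.976 = 2.2392
  y_1 = -3.5742 - 0.05*-21.4452 = -2.5019
Step 2: grad_x = 2*1*2.2392 = 4.4784, grad_y = 2*3*-2.5019 = -15.0116
  x_2 = 2.2392 - 0.05*4.4784 = 2.0153
  y_2 = -2.5019 - 0.05*-15.0116 = -1.7514
Step 3: grad_x = 2*1*2.0153 = 4.0306, grad_y = 2*3*-1.7514 = -10.5081
  x_3 = 2.0153 - 0.05*4.0306 = 1.8138
  y_3 = -1.7514 - 0.05*-10.5081 = -1.226
Step 4: grad_x = 2*1*1.8138 = 3.6275, grad_y = 2*3*-1.226 = -7.3557
  x_4 = 1.8138 - 0.05*3.6275 = 1.6324
  y_4 = -1.226 - 0.05*-7.3557 = -0.8582
f(1.6324, -0.8582) = 1*1.6324^2 + 3*(-0.8582)^2 = 4.874


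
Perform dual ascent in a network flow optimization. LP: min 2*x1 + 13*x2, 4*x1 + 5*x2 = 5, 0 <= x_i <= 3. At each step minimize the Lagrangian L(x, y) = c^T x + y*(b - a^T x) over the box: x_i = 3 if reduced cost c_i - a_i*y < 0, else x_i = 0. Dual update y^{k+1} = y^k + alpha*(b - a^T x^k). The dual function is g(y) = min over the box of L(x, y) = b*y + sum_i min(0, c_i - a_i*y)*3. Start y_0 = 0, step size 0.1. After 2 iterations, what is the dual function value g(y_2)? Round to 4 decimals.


Dual ascent for LP: min 2*x1 + 13*x2, 4*x1 + 5*x2 = 5, 0 <= x_i <= 3
Step 1: y^k = 0.0, reduced costs: (2.0, 13.0)
  x^k = (0.0, 0.0), subgradient = b - a^T x = 5.0
  y^{k+1} = 0.0 + 0.1*5.0 = 0.5
Step 2: y^k = 0.5, reduced costs: (0.0, 10.5)
  x^k = (0.0, 0.0), subgradient = b - a^T x = 5.0
  y^{k+1} = 0.5 + 0.1*5.0 = 1.0
Dual objective at y_2 = 1.0: reduced costs (-2.0, 8.0), box minimizer x = (3.0, 0.0)
g(y_2) = b*y + (c1 - a1*y)*x1 + (c2 - a2*y)*x2 = 5*1.0 + (-2.0)*3.0 + 8.0*0.0 = 5.0 - 6.0 + 0.0 = -1.0


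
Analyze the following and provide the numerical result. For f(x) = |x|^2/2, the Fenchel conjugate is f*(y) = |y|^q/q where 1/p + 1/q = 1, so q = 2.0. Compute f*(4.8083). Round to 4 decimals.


The conjugate exponent q satisfies 1/p + 1/q = 1.
p = 2, so q = 2/(2 - 1) = 2.0
|y|^q = 4.8083^2.0 = 23.1197
f*(4.8083) = 23.1197 / 2.0 = 11.5599


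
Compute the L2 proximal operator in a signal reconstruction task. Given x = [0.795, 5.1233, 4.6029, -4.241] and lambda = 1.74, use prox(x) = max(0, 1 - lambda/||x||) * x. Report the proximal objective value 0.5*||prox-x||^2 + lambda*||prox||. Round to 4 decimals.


Step 1: Compute ||x||.
||x|| = 8.1273
Step 2: Compute scaling factor.
scale = max(0, 1 - 1.74/8.1273) = 0.7859
Step 3: prox(x) = [0.6248, 4.0264, 3.6175, -3.333]
||prox(x)|| = 6.3873
Step 4: Proximal objective.
0.5*||prox-x||^2 = 1.5138
lambda*||prox|| = 11.1139
Total = 12.6277


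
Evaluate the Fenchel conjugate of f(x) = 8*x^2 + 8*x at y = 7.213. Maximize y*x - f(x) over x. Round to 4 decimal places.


f*(y) = sup_x {y*x - a*x^2 - b*x} = sup_x {(y-b)*x - a*x^2}
FOC: (y - b) - 2a*x = 0 => x* = (y - b)/(2a)
x* = (7.213 - 8)/(2*8) = -0.0492
f*(7.213) = (y-b)^2/(4a) = (7.213 - 8)^2/(4*8)
= 0.6194/32 = 0.0194


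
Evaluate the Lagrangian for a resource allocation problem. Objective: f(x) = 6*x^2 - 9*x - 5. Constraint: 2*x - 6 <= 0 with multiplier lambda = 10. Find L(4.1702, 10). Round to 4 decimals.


Step 1: Evaluate f(x).
f(4.1702) = 6*4.1702^2 - 9*4.1702 - 5 = 61.8116
Step 2: Evaluate g(x).
g(4.1702) = 2*4.1702 - 6 = 2.3404
Step 3: Compute Lagrangian.
L = 61.8116 + 10*2.3404 = 85.2156


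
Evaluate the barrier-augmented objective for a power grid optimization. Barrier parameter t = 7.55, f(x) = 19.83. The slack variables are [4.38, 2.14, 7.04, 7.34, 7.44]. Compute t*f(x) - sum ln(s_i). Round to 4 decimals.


Step 1: Compute log-barrier.
ln values: [1.477, 0.7608, 1.9516, 1.9933, 2.0069]
phi = -(1.477 + 0.7608 + 1.9516 + 1.9933 + 2.0069) = -8.1897
Step 2: Compute augmented objective.
t*f(x) = 7.55*19.83 = 149.7165
Total = 149.7165 - 8.1897 = 141.5268


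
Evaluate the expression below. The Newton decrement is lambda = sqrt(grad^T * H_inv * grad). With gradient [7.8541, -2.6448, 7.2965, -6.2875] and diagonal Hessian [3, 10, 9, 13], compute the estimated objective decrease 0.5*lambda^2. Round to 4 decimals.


Step 1: H is diagonal, so H^(-1) * g = [2.618, -0.2645, 0.8107, -0.4837].
Step 2: g^T H^(-1) g = sum_i g_i^2 / H_ii
  = (7.8541)^2/3 + (-2.6448)^2/10 + (7.2965)^2/9 + (-6.2875)^2/13
  = 20.5623 + 0.6995 + 5.9154 + 3.041 = 30.2182
Step 3: Objective decrease = 0.5 * g^T H^(-1) g = 15.1091


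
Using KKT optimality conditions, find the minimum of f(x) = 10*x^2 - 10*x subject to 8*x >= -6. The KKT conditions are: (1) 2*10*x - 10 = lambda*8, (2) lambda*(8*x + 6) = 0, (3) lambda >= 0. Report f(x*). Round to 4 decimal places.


Step 1: Try lambda = 0 (constraint inactive).
Stationarity: 2*10*x - 10 = 0
x* = 10/(2*10) = 0.5
Check constraint: 8*0.5 = 4.0 >= -6 -- satisfied.
Step 2: Compute optimal value.
f(x*) = 10*0.5^2 - 10*0.5 = -2.5


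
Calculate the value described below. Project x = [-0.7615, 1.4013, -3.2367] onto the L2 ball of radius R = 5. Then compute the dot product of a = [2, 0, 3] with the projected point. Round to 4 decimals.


Step 1: Compute ||x|| (intermediates to 6 decimals).
||x|| = sqrt((-0.7615)^2 + 1.4013^2 + (-3.2367)^2) = 3.608289
Step 2: Project.
Since ||x|| <= R, proj = x (no scaling needed).
proj(x) = [-0.7615, 1.4013, -3.2367]
Step 3: Dot product.
a^T * proj(x) = 2*(-0.7615) + 0*1.4013 + 3*(-3.2367) = -11.2331


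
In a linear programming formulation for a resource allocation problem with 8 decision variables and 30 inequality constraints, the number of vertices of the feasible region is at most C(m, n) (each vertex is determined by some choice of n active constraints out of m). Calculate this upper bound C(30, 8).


Each vertex corresponds to some choice of n active constraints out of m, so the number of vertices is at most C(m, n) = m! / (n!(m-n)!).
m = 30, n = 8
Numerator: 30 * 29 * 28 * 27 * 26 * 25 * 24 * 23
Denominator: 8! = 40320
C(30, 8) = 5852925


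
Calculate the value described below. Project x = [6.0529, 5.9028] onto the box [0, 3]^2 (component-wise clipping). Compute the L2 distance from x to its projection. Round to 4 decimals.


Project each component onto [0, 3].
clip(6.0529) = 3.0, clip(5.9028) = 3.0
Projection = [3.0, 3.0]
Squared diffs: [9.3202, 8.4262]
Distance = sqrt(17.7464) = 4.2127


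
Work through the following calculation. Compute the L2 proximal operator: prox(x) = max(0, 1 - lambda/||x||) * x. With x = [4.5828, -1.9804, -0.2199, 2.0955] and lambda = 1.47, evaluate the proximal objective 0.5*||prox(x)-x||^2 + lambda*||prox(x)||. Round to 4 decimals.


Step 1: Compute ||x||.
||x|| = 5.4188
Step 2: Compute scaling factor.
scale = max(0, 1 - 1.47/5.4188) = 0.7287
Step 3: prox(x) = [3.3396, -1.4432, -0.1602, 1.527]
||prox(x)|| = 3.9488
Step 4: Proximal objective.
0.5*||prox-x||^2 = 1.0805
lambda*||prox|| = 5.8047
Total = 6.8852


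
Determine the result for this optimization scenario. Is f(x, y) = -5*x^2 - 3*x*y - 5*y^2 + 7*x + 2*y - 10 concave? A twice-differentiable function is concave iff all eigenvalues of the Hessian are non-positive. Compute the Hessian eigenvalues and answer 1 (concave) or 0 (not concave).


The Hessian of f(x,y) = -5*x^2 - 3*x*y - 5*y^2 + 7*x + 2*y - 10 is:
H = [[-10, -3], [-3, -10]]
Trace = -10 - 10 = -20
Determinant = -10*-10 - (-3)^2 = 91
Discriminant = (-20)^2 - 4*91 = 36.0
Eigenvalues: lambda_1 = -13.0, lambda_2 = -7.0
The function is concave.

1


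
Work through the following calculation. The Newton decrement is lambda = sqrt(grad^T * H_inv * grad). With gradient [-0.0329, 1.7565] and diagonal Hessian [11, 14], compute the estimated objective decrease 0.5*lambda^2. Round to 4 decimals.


Step 1: H is diagonal, so H^(-1) * g = [-0.003, 0.1255].
Step 2: g^T H^(-1) g = sum_i g_i^2 / H_ii
  = (-0.0329)^2/11 + (1.7565)^2/14
  = 0.0001 + 0.2204 = 0.2205
Step 3: Objective decrease = 0.5 * g^T H^(-1) g = 0.1102


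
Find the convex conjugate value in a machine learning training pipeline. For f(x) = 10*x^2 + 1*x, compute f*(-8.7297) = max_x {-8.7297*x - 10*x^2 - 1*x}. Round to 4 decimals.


f*(y) = sup_x {y*x - a*x^2 - b*x} = sup_x {(y-b)*x - a*x^2}
FOC: (y - b) - 2a*x = 0 => x* = (y - b)/(2a)
x* = (-8.7297 - 1)/(2*10) = -0.4865
f*(-8.7297) = (y-b)^2/(4a) = (-8.7297 - 1)^2/(4*10)
= 94.6671/40 = 2.3667


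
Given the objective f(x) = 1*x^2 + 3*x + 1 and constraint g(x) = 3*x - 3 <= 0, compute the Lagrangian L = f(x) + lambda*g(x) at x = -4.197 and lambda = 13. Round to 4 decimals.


Step 1: Evaluate f(x).
f(-4.197) = 1*(-4.197)^2 + 3*(-4.197) + 1 = 6.0238
Step 2: Evaluate g(x).
g(-4.197) = 3*-4.197 - 3 = -15.591
Step 3: Compute Lagrangian.
L = 6.0238 + 13*-15.591 = -196.6592


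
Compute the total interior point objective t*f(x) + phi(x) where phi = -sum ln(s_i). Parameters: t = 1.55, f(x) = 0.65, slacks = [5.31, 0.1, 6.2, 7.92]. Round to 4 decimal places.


Step 1: Compute log-barrier.
ln values: [1.6696, -2.3026, 1.8245, 2.0694]
phi = -(1.6696 - 2.3026 + 1.8245 + 2.0694) = -3.2609
Step 2: Compute augmented objective.
t*f(x) = 1.55*0.65 = 1.0075
Total = 1.0075 - 3.2609 = -2.2534


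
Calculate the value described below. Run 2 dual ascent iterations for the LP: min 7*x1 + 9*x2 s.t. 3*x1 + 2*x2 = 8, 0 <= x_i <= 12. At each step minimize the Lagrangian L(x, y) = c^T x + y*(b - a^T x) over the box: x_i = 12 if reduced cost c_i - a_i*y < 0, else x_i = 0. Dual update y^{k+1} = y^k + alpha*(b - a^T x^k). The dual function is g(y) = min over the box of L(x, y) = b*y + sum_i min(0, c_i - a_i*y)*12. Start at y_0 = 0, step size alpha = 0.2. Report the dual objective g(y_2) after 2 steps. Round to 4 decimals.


Dual ascent for LP: min 7*x1 + 9*x2, 3*x1 + 2*x2 = 8, 0 <= x_i <= 12
Step 1: y^k = 0.0, reduced costs: (7.0, 9.0)
  x^k = (0.0, 0.0), subgradient = b - a^T x = 8.0
  y^{k+1} = 0.0 + 0.2*8.0 = 1.6
Step 2: y^k = 1.6, reduced costs: (2.2, 5.8)
  x^k = (0.0, 0.0), subgradient = b - a^T x = 8.0
  y^{k+1} = 1.6 + 0.2*8.0 = 3.2
Dual objective at y_2 = 3.2: reduced costs (-2.6, 2.6), box minimizer x = (12.0, 0.0)
g(y_2) = b*y + (c1 - a1*y)*x1 + (c2 - a2*y)*x2 = 8*3.2 + (-2.6)*12.0 + 2.6*0.0 = 25.6 - 31.2 + 0.0 = -5.6


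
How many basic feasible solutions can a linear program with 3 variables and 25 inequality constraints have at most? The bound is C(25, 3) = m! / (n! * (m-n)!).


Each vertex corresponds to some choice of n active constraints out of m, so the number of vertices is at most C(m, n) = m! / (n!(m-n)!).
m = 25, n = 3
Numerator: 25 * 24 * 23
Denominator: 3! = 6
C(25, 3) = 2300


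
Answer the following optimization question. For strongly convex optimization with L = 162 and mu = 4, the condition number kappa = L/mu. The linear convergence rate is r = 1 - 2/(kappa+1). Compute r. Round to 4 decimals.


Step 1: Compute the condition number.
kappa = L/mu = 162/4 = 40.5
Step 2: Compute the convergence rate.
r = 1 - 2/(kappa + 1) = 1 - 2*mu/(L + mu) = (L - mu)/(L + mu) = 158/166 = 0.9518


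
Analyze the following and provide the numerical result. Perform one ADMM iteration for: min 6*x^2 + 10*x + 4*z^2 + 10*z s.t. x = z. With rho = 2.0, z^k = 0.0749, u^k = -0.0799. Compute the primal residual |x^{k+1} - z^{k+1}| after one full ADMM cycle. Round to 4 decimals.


ADMM iteration with rho = 2.0, z^k = 0.0749, u^k = -0.0799
Step 1: x-update.
Minimize 6*x^2 + 10*x + (2.0/2)*(x - 0.0749 - 0.0799)^2
FOC: (2*6 + 2.0)*x = -10 + 2.0*(0.0749 + 0.0799)
x^{k+1} = -0.6922
Step 2: z-update.
Minimize 4*z^2 + 10*z + (2.0/2)*(-0.6922 - z - 0.0799)^2
FOC: (2*4 + 2.0)*z = -10 + 2.0*(-0.6922 - 0.0799)
z^{k+1} = -1.1544
Step 3: u-update.
u^{k+1} = -0.0799 - 0.6922 + 1.1544 = 0.3823
Step 4: Primal residual = |-0.6922 + 1.1544| = 0.4622


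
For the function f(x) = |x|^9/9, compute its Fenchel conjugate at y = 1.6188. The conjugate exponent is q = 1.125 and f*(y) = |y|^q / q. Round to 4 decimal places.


The conjugate exponent q satisfies 1/p + 1/q = 1.
p = 9, so q = 9/(9 - 1) = 1.125
|y|^q = 1.6188^1.125 = 1.7193
f*(1.6188) = 1.7193 / 1.125 = 1.5282


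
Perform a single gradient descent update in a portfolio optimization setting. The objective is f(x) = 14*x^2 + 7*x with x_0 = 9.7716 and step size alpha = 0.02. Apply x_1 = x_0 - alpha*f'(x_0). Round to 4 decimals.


We compute the gradient at x_0 and apply the update.
f'(x) = 28*x + 7
f'(9.7716) = 28*9.7716 + 7 = 280.6048
x_1 = 9.7716 - 0.02*280.6048 = 4.1595


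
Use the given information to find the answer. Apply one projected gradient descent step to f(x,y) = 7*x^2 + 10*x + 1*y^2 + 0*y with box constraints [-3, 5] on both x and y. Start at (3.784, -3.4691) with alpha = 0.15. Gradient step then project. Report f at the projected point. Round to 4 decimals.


Step 1: Compute gradient at (3.784, -3.4691).
grad_x = 2*7*3.784 + 10 = 62.976
grad_y = 2*1*-3.4691 + 0 = -6.9382
Step 2: Gradient step.
x_raw = 3.784 - 0.15*62.976 = -5.6624
y_raw = -3.4691 - 0.15*-6.9382 = -2.4284
Step 3: Project onto [-3, 5].
x_proj = clip(-5.6624) = -3.0
y_proj = clip(-2.4284) = -2.4284
Step 4: Evaluate f.
f(-3.0, -2.4284) = 38.897


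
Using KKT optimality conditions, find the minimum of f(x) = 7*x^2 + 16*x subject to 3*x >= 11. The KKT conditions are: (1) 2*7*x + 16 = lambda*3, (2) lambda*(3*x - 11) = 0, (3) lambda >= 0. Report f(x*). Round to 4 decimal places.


Step 1: Try lambda = 0 (constraint inactive).
x_unc = -16/(2*7) = -1.1429
Check: 3*-1.1429 = -3.4287 < 11 -- violated!
Step 2: Constraint must be active: 3*x = 11
x* = 11/3 = 3.6667 (rounded; the exact value 11/3 is used below)
lambda = (2*7*(11/3) + 16)/3 = 22.4444
Step 3: Compute optimal value.
f(x*) = 7*(11/3)^2 + 16*(11/3) = 152.7778


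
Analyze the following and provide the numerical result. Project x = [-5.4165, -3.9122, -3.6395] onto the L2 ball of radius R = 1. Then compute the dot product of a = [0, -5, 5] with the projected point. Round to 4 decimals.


Step 1: Compute ||x|| (intermediates to 6 decimals).
||x|| = sqrt((-5.4165)^2 + (-3.9122)^2 + (-3.6395)^2) = 7.608531
Step 2: Project.
Since ||x|| > R, scale = R/||x|| = 1/7.608531 = 0.131431, proj(x) = scale * x
proj(x) = [-0.711896, -0.514184, -0.478343]
Step 3: Dot product.
a^T * proj(x) = 0*(-0.711896) - 5*(-0.514184) + 5*(-0.478343) = 0.1792


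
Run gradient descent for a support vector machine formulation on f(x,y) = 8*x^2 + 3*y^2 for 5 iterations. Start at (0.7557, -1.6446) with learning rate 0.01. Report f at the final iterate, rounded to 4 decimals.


Gradient descent on f(x,y) = 8*x^2 + 3*y^2.
Starting point: (0.7557, -1.6446), alpha = 0.01
Step 1: grad_x = 2*8*0.7557 = 12.0912, grad_y = 2*3*-1.6446 = -9.8676
  x_1 = 0.7557 - 0.01*12.0912 = 0.6348
  y_1 = -1.6446 - 0.01*-9.8676 = -1.5459
Step 2: grad_x = 2*8*0.6348 = 10.1566, grad_y = 2*3*-1.5459 = -9.2755
  x_2 = 0.6348 - 0.01*10.1566 = 0.5332
  y_2 = -1.5459 - 0.01*-9.2755 = -1.4532
Step 3: grad_x = 2*8*0.5332 = 8.5316, grad_y = 2*3*-1.4532 = -8.719
  x_3 = 0.5332 - 0.01*8.5316 = 0.4479
  y_3 = -1.4532 - 0.01*-8.719 = -1.366
Step 4: grad_x = 2*8*0.4479 = 7.1665, grad_y = 2*3*-1.366 = -8.1959
  x_4 = 0.4479 - 0.01*7.1665 = 0.3762
  y_4 = -1.366 - 0.01*-8.1959 = -1.284
Step 5: grad_x = 2*8*0.3762 = 6.0199, grad_y = 2*3*-1.284 = -7.7041
  x_5 = 0.3762 - 0.01*6.0199 = 0.316
  y_5 = -1.284 - 0.01*-7.7041 = -1.207
f(0.316, -1.207) = 8*0.316^2 + 3*(-1.207)^2 = 5.1695


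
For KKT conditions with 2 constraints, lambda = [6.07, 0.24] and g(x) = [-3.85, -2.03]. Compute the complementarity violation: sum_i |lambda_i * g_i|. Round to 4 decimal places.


KKT complementary slackness check:
lambda_1 * g_1 = 6.07 * -3.85 = -23.3695
lambda_2 * g_2 = 0.24 * -2.03 = -0.4872
Total violation = 23.3695 + 0.4872 = 23.8567


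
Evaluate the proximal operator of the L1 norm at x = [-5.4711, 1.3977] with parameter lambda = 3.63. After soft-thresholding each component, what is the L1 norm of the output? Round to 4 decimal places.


Soft-thresholding with lambda = 3.63:
prox(-5.4711) = sign(-5.4711)*max(|-5.4711| - 3.63, 0) = -1.8411
prox(1.3977) = sign(1.3977)*max(|1.3977| - 3.63, 0) = 0.0
prox(x) = [-1.8411, 0.0]
||prox(x)||_1 = 1.8411 + 0.0 = 1.8411


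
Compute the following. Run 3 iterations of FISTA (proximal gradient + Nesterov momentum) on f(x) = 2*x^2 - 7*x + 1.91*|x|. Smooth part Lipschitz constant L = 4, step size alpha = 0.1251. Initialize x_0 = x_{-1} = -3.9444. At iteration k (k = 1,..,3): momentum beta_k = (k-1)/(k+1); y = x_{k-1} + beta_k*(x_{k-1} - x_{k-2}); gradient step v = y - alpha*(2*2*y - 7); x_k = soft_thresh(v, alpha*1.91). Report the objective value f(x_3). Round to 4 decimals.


FISTA on f(x) = 2*x^2 - 7*x + 1.91*|x|
L = 4, alpha = 0.1251
Iteration 1: beta = 0.0, y = -3.9444 + 0.0*(-3.9444 + 3.9444) = -3.9444
  grad(y) = -22.7776, v = y - alpha*grad = -1.0949
  prox(v) = soft_thresh(-1.0949, 0.2389) = -0.856
Iteration 2: beta = 0.3333, y = -0.856 + 0.3333*(-0.856 + 3.9444) = 0.1735
  grad(y) = -6.306, v = y - alpha*grad = 0.9624
  prox(v) = soft_thresh(0.9624, 0.2389) = 0.7234
Iteration 3: beta = 0.5, y = 0.7234 + 0.5*(0.7234 + 0.856) = 1.5131
  grad(y) = -0.9474, v = y - alpha*grad = 1.6317
  prox(v) = soft_thresh(1.6317, 0.2389) = 1.3927
f(x_3) = 2*1.3927^2 - 7*1.3927 + 1.91*|1.3927| = -3.2096


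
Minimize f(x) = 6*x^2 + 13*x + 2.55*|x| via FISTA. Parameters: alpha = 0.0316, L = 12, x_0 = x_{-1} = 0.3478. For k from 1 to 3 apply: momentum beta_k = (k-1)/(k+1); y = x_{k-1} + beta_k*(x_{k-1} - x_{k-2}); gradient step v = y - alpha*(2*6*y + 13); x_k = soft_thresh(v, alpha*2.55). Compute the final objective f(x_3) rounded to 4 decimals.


FISTA on f(x) = 6*x^2 + 13*x + 2.55*|x|
L = 12, alpha = 0.0316
Iteration 1: beta = 0.0, y = 0.3478 + 0.0*(0.3478 - 0.3478) = 0.3478
  grad(y) = 17.1736, v = y - alpha*grad = -0.1949
  prox(v) = soft_thresh(-0.1949, 0.0806) = -0.1143
Iteration 2: beta = 0.3333, y = -0.1143 + 0.3333*(-0.1143 - 0.3478) = -0.2683
  grad(y) = 9.7799, v = y - alpha*grad = -0.5774
  prox(v) = soft_thresh(-0.5774, 0.0806) = -0.4968
Iteration 3: beta = 0.5, y = -0.4968 + 0.5*(-0.4968 + 0.1143) = -0.6881
  grad(y) = 4.7433, v = y - alpha*grad = -0.8379
  prox(v) = soft_thresh(-0.8379, 0.0806) = -0.7574
f(x_3) = 6*(-0.7574)^2 + 13*(-0.7574) + 2.55*|-0.7574| = -4.4729


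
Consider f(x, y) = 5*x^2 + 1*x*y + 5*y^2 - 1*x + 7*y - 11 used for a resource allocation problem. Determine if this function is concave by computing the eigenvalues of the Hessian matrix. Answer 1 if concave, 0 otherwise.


The Hessian of f(x,y) = 5*x^2 + 1*x*y + 5*y^2 - 1*x + 7*y - 11 is:
H = [[10, 1], [1, 10]]
Trace = 10 + 10 = 20
Determinant = 10*10 - (1)^2 = 99
Discriminant = (20)^2 - 4*99 = 4.0
Eigenvalues: lambda_1 = 9.0, lambda_2 = 11.0
The function is not concave.

0


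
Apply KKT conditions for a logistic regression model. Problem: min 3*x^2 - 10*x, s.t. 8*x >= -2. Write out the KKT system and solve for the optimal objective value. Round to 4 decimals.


Step 1: Try lambda = 0 (constraint inactive).
Stationarity: 2*3*x - 10 = 0
x* = 10/(2*3) = 5/3 = 1.6667 (rounded; the exact value 5/3 is used below)
Check constraint: 8*1.6667 = 13.3336 >= -2 -- satisfied.
Step 2: Compute optimal value.
f(x*) = 3*(5/3)^2 - 10*(5/3) = -8.3333


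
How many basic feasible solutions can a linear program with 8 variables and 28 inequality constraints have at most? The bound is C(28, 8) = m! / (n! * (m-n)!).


Each vertex corresponds to some choice of n active constraints out of m, so the number of vertices is at most C(m, n) = m! / (n!(m-n)!).
m = 28, n = 8
Numerator: 28 * 27 * 26 * 25 * 24 * 23 * 22 * 21
Denominator: 8! = 40320
C(28, 8) = 3108105


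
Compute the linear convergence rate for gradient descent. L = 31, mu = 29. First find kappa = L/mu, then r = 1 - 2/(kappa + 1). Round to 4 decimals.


Step 1: Compute the condition number.
kappa = L/mu = 31/29 = 1.069
Step 2: Compute the convergence rate.
r = 1 - 2/(kappa + 1) = 1 - 2*mu/(L + mu) = (L - mu)/(L + mu) = 2/60 = 0.0333


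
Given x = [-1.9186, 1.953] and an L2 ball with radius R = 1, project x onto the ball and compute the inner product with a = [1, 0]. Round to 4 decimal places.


Step 1: Compute ||x|| (intermediates to 6 decimals).
||x|| = sqrt((-1.9186)^2 + 1.953^2) = 2.737743
Step 2: Project.
Since ||x|| > R, scale = R/||x|| = 1/2.737743 = 0.365264, proj(x) = scale * x
proj(x) = [-0.700796, 0.713361]
Step 3: Dot product.
a^T * proj(x) = 1*(-0.700796) + 0*0.713361 = -0.7008


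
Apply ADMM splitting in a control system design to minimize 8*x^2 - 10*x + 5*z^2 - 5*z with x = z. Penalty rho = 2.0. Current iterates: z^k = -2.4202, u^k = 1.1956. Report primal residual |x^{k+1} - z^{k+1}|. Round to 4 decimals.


ADMM iteration with rho = 2.0, z^k = -2.4202, u^k = 1.1956
Step 1: x-update.
Minimize 8*x^2 - 10*x + (2.0/2)*(x + 2.4202 + 1.1956)^2
FOC: (2*8 + 2.0)*x = 10 + 2.0*(-2.4202 - 1.1956)
x^{k+1} = 0.1538
Step 2: z-update.
Minimize 5*z^2 - 5*z + (2.0/2)*(0.1538 - z + 1.1956)^2
FOC: (2*5 + 2.0)*z = 5 + 2.0*(0.1538 + 1.1956)
z^{k+1} = 0.6416
Step 3: u-update.
u^{k+1} = 1.1956 + 0.1538 - 0.6416 = 0.7078
Step 4: Primal residual = |0.1538 - 0.6416| = 0.4878


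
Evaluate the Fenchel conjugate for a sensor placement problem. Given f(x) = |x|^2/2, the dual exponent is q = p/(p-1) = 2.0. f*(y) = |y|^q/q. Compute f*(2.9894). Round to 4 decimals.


The conjugate exponent q satisfies 1/p + 1/q = 1.
p = 2, so q = 2/(2 - 1) = 2.0
|y|^q = 2.9894^2.0 = 8.9365
f*(2.9894) = 8.9365 / 2.0 = 4.4683


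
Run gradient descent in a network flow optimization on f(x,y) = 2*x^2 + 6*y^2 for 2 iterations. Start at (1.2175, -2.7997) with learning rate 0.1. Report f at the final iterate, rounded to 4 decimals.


Gradient descent on f(x,y) = 2*x^2 + 6*y^2.
Starting point: (1.2175, -2.7997), alpha = 0.1
Step 1: grad_x = 2*2*1.2175 = 4.87, grad_y = 2*6*-2.7997 = -33.5964
  x_1 = 1.2175 - 0.1*4.87 = 0.7305
  y_1 = -2.7997 - 0.1*-33.5964 = 0.5599
Step 2: grad_x = 2*2*0.7305 = 2.922, grad_y = 2*6*0.5599 = 6.7193
  x_2 = 0.7305 - 0.1*2.922 = 0.4383
  y_2 = 0.5599 - 0.1*6.7193 = -0.112
f(0.4383, -0.112) = 2*0.4383^2 + 6*(-0.112)^2 = 0.4595


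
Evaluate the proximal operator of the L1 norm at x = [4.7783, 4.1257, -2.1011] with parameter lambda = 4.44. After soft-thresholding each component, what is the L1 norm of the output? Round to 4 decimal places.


Soft-thresholding with lambda = 4.44:
prox(4.7783) = sign(4.7783)*max(|4.7783| - 4.44, 0) = 0.3383
prox(4.1257) = sign(4.1257)*max(|4.1257| - 4.44, 0) = 0.0
prox(-2.1011) = sign(-2.1011)*max(|-2.1011| - 4.44, 0) = 0.0
prox(x) = [0.3383, 0.0, 0.0]
||prox(x)||_1 = 0.3383 + 0.0 + 0.0 = 0.3383


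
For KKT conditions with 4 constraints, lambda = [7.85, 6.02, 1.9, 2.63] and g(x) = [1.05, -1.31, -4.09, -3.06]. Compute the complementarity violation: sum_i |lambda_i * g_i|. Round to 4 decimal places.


KKT complementary slackness check:
lambda_1 * g_1 = 7.85 * 1.05 = 8.2425
lambda_2 * g_2 = 6.02 * -1.31 = -7.8862
lambda_3 * g_3 = 1.9 * -4.09 = -7.771
lambda_4 * g_4 = 2.63 * -3.06 = -8.0478
Total violation = 8.2425 + 7.8862 + 7.771 + 8.0478 = 31.9475


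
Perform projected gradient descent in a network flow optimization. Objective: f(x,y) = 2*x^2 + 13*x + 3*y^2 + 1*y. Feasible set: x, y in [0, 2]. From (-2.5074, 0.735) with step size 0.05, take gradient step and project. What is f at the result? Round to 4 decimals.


Step 1: Compute gradient at (-2.5074, 0.735).
grad_x = 2*2*-2.5074 + 13 = 2.9704
grad_y = 2*3*0.735 + 1 = 5.41
Step 2: Gradient step.
x_raw = -2.5074 - 0.05*2.9704 = -2.6559
y_raw = 0.735 - 0.05*5.41 = 0.4645
Step 3: Project onto [0, 2].
x_proj = clip(-2.6559) = 0.0
y_proj = clip(0.4645) = 0.4645
Step 4: Evaluate f.
f(0.0, 0.4645) = 1.1118


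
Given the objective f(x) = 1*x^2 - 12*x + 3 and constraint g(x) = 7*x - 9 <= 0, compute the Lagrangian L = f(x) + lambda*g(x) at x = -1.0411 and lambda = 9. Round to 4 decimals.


Step 1: Evaluate f(x).
f(-1.0411) = 1*(-1.0411)^2 - 12*(-1.0411) + 3 = 16.5771
Step 2: Evaluate g(x).
g(-1.0411) = 7*-1.0411 - 9 = -16.2877
Step 3: Compute Lagrangian.
L = 16.5771 + 9*-16.2877 = -130.0122


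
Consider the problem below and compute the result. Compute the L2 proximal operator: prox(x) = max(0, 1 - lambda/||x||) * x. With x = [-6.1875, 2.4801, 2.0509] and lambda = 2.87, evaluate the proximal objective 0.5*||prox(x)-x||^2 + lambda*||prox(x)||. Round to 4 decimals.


Step 1: Compute ||x||.
||x|| = 6.9744
Step 2: Compute scaling factor.
scale = max(0, 1 - 2.87/6.9744) = 0.5885
Step 3: prox(x) = [-3.6413, 1.4595, 1.2069]
||prox(x)|| = 4.1044
Step 4: Proximal objective.
0.5*||prox-x||^2 = 4.1185
lambda*||prox|| = 11.7796
Total = 15.8981


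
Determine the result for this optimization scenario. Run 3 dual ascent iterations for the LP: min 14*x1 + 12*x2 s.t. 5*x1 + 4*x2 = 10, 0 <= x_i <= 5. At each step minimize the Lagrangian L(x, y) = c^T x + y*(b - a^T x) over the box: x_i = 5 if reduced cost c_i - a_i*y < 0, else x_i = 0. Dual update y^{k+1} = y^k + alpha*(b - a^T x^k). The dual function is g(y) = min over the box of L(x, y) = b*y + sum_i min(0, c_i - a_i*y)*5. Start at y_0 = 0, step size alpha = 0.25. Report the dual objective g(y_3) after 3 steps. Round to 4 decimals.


Dual ascent for LP: min 14*x1 + 12*x2, 5*x1 + 4*x2 = 10, 0 <= x_i <= 5
Step 1: y^k = 0.0, reduced costs: (14.0, 12.0)
  x^k = (0.0, 0.0), subgradient = b - a^T x = 10.0
  y^{k+1} = 0.0 + 0.25*10.0 = 2.5
Step 2: y^k = 2.5, reduced costs: (1.5, 2.0)
  x^k = (0.0, 0.0), subgradient = b - a^T x = 10.0
  y^{k+1} = 2.5 + 0.25*10.0 = 5.0
Step 3: y^k = 5.0, reduced costs: (-11.0, -8.0)
  x^k = (5.0, 5.0), subgradient = b - a^T x = -35.0
  y^{k+1} = 5.0 + 0.25*-35.0 = -3.75
Dual objective at y_3 = -3.75: reduced costs (32.75, 27.0), box minimizer x = (0.0, 0.0)
g(y_3) = b*y + (c1 - a1*y)*x1 + (c2 - a2*y)*x2 = 10*(-3.75) + 32.75*0.0 + 27.0*0.0 = -37.5 + 0.0 + 0.0 = -37.5


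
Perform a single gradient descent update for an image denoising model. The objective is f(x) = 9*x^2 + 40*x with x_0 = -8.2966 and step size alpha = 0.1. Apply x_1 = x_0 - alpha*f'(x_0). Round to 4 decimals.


We compute the gradient at x_0 and apply the update.
f'(x) = 18*x + 40
f'(-8.2966) = 18*-8.2966 + 40 = -109.3388
x_1 = -8.2966 - 0.1*-109.3388 = 2.6373


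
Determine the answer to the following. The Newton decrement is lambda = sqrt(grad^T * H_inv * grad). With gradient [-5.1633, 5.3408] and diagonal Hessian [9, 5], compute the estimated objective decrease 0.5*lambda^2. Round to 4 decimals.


Step 1: H is diagonal, so H^(-1) * g = [-0.5737, 1.0682].
Step 2: g^T H^(-1) g = sum_i g_i^2 / H_ii
  = (-5.1633)^2/9 + (5.3408)^2/5
  = 2.9622 + 5.7048 = 8.667
Step 3: Objective decrease = 0.5 * g^T H^(-1) g = 4.3335


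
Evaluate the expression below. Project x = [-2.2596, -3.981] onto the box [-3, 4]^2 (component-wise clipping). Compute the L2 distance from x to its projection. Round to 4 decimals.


Project each component onto [-3, 4].
clip(-2.2596) = -2.2596, clip(-3.981) = -3.0
Projection = [-2.2596, -3.0]
Squared diffs: [0.0, 0.9624]
Distance = sqrt(0.9624) = 0.981


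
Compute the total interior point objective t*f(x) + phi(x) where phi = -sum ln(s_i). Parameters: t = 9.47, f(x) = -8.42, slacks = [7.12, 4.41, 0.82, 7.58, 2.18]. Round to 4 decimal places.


Step 1: Compute log-barrier.
ln values: [1.9629, 1.4839, -0.1985, 2.0255, 0.7793]
phi = -(1.9629 + 1.4839 - 0.1985 + 2.0255 + 0.7793) = -6.0532
Step 2: Compute augmented objective.
t*f(x) = 9.47*-8.42 = -79.7374
Total = -79.7374 - 6.0532 = -85.7906


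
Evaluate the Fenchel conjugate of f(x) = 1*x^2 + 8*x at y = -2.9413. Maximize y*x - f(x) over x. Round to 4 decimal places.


f*(y) = sup_x {y*x - a*x^2 - b*x} = sup_x {(y-b)*x - a*x^2}
FOC: (y - b) - 2a*x = 0 => x* = (y - b)/(2a)
x* = (-2.9413 - 8)/(2*1) = -5.4707
f*(-2.9413) = (y-b)^2/(4a) = (-2.9413 - 8)^2/(4*1)
= 119.712/4 = 29.928


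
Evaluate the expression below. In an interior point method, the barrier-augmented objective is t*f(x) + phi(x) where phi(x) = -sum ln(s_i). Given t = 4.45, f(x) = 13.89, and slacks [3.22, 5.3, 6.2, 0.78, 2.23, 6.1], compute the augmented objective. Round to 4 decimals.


Step 1: Compute log-barrier.
ln values: [1.1694, 1.6677, 1.8245, -0.2485, 0.802, 1.8083]
phi = -(1.1694 + 1.6677 + 1.8245 - 0.2485 + 0.802 + 1.8083) = -7.0235
Step 2: Compute augmented objective.
t*f(x) = 4.45*13.89 = 61.8105
Total = 61.8105 - 7.0235 = 54.787


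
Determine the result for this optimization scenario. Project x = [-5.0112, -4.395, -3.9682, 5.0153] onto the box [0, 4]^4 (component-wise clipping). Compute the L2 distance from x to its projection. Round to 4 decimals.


Project each component onto [0, 4].
clip(-5.0112) = 0.0, clip(-4.395) = 0.0, clip(-3.9682) = 0.0, clip(5.0153) = 4.0
Projection = [0.0, 0.0, 0.0, 4.0]
Squared diffs: [25.1121, 19.316, 15.7466, 1.0308]
Distance = sqrt(61.2055) = 7.8234


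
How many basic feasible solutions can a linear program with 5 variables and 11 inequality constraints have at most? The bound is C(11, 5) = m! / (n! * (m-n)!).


Each vertex corresponds to some choice of n active constraints out of m, so the number of vertices is at most C(m, n) = m! / (n!(m-n)!).
m = 11, n = 5
Numerator: 11 * 10 * 9 * 8 * 7
Denominator: 5! = 120
C(11, 5) = 462


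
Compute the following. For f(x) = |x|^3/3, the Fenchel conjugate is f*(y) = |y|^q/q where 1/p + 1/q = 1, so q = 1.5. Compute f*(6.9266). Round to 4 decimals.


The conjugate exponent q satisfies 1/p + 1/q = 1.
p = 3, so q = 3/(3 - 1) = 1.5
|y|^q = 6.9266^1.5 = 18.2297
f*(6.9266) = 18.2297 / 1.5 = 12.1532


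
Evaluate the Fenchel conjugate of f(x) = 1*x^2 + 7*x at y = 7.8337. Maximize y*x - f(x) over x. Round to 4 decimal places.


f*(y) = sup_x {y*x - a*x^2 - b*x} = sup_x {(y-b)*x - a*x^2}
FOC: (y - b) - 2a*x = 0 => x* = (y - b)/(2a)
x* = (7.8337 - 7)/(2*1) = 0.4169
f*(7.8337) = (y-b)^2/(4a) = (7.8337 - 7)^2/(4*1)
= 0.6951/4 = 0.1738


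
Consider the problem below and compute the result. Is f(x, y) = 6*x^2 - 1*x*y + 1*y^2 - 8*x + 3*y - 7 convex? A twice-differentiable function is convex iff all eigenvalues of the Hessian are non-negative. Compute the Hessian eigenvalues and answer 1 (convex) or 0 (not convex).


The Hessian of f(x,y) = 6*x^2 - 1*x*y + 1*y^2 - 8*x + 3*y - 7 is:
H = [[12, -1], [-1, 2]]
Trace = 12 + 2 = 14
Determinant = 12*2 - (-1)^2 = 23
Discriminant = (14)^2 - 4*23 = 104.0
Eigenvalues: lambda_1 = 1.901, lambda_2 = 12.099
The function is convex.

1


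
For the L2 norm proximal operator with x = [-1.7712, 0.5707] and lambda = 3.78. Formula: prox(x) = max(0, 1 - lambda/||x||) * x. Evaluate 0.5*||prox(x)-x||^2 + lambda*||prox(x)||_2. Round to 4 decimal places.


Step 1: Compute ||x||.
||x|| = 1.8609
Step 2: Compute scaling factor.
scale = max(0, 1 - 3.78/1.8609) = 0.0
Step 3: prox(x) = [-0.0, 0.0]
||prox(x)|| = 0.0
Step 4: Proximal objective.
0.5*||prox-x||^2 = 1.7314
lambda*||prox|| = 0.0
Total = 1.7314


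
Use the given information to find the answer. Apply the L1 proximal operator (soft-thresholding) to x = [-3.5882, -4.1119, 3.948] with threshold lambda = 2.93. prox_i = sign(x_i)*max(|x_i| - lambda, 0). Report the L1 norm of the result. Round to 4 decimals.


Soft-thresholding with lambda = 2.93:
prox(-3.5882) = sign(-3.5882)*max(|-3.5882| - 2.93, 0) = -0.6582
prox(-4.1119) = sign(-4.1119)*max(|-4.1119| - 2.93, 0) = -1.1819
prox(3.948) = sign(3.948)*max(|3.948| - 2.93, 0) = 1.018
prox(x) = [-0.6582, -1.1819, 1.018]
||prox(x)||_1 = 0.6582 + 1.1819 + 1.018 = 2.8581


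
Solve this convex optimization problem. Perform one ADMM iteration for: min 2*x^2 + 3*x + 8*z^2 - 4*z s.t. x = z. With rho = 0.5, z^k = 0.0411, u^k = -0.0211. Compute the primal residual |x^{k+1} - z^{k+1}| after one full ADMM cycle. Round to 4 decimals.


ADMM iteration with rho = 0.5, z^k = 0.0411, u^k = -0.0211
Step 1: x-update.
Minimize 2*x^2 + 3*x + (0.5/2)*(x - 0.0411 - 0.0211)^2
FOC: (2*2 + 0.5)*x = -3 + 0.5*(0.0411 + 0.0211)
x^{k+1} = -0.6598
Step 2: z-update.
Minimize 8*z^2 - 4*z + (0.5/2)*(-0.6598 - z - 0.0211)^2
FOC: (2*8 + 0.5)*z = 4 + 0.5*(-0.6598 - 0.0211)
z^{k+1} = 0.2218
Step 3: u-update.
u^{k+1} = -0.0211 - 0.6598 - 0.2218 = -0.9026
Step 4: Primal residual = |-0.6598 - 0.2218| = 0.8815
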